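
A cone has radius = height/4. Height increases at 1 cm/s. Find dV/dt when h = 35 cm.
1225π/16 cm³/s

V = (1/3)π(h/4)²h = πh³/48
dV/dt = πh²/16 · 1
At h = 35: dV/dt = 1225π/16 cm³/s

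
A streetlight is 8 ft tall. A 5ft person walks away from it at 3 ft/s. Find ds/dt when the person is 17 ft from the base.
5 ft/s

By similar triangles: 8/(x+s) = 5/s
Solving: s = 5x/3
ds/dt = 5/3 · dx/dt = 5/3 · 3 = 5 ft/s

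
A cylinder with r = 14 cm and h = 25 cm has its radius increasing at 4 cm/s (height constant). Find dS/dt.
424π cm²/s

S = 2πrh + 2πr² (lateral + bases)
dS/dt = (2πh + 4πr)·dr/dt = (2π·25 + 4π·14)·4
= 424π cm²/s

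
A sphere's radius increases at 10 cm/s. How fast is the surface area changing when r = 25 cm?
2000π cm²/s

S = 4πr²
dS/dt = dS/dr · dr/dt = 8πr · 10
At r = 25: dS/dt = 2000π cm²/s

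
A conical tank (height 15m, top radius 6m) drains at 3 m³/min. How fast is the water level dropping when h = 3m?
25/(12π) ≈ 0.6631 m/min

r/h = 6/15, so r = (2/5)h
V = (1/3)πr²h = (1/3)π((2/5)h)²h = (4/75)πh³
dV/dh = (4/25)πh²
dh/dt = (dV/dt)/(dV/dh) = -3/((4/25)π·3²) = -25/(12π) m/min
The level is dropping at 25/(12π) ≈ 0.6631 m/min.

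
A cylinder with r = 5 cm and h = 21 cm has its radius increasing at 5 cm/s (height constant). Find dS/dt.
310π cm²/s

S = 2πrh + 2πr² (lateral + bases)
dS/dt = (2πh + 4πr)·dr/dt = (2π·21 + 4π·5)·5
= 310π cm²/s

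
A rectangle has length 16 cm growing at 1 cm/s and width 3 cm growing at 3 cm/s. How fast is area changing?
51 cm²/s

A = lw
dA/dt = w·dl/dt + l·dw/dt = 3·1 + 16·3 = 51 cm²/s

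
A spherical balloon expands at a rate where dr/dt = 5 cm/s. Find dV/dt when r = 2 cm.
80π cm³/s

V = (4/3)πr³
dV/dt = dV/dr · dr/dt = 4πr² · 5
At r = 2: dV/dt = 80π cm³/s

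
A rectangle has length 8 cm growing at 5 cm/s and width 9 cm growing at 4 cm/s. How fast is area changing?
77 cm²/s

A = lw
dA/dt = w·dl/dt + l·dw/dt = 9·5 + 8·4 = 77 cm²/s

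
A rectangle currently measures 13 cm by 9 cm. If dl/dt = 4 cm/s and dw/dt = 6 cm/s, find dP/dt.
20 cm/s

P = 2(l + w)
dP/dt = 2(dl/dt + dw/dt) = 2(4 + 6) = 20 cm/s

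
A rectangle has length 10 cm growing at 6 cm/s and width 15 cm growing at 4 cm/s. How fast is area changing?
130 cm²/s

A = lw
dA/dt = w·dl/dt + l·dw/dt = 15·6 + 10·4 = 130 cm²/s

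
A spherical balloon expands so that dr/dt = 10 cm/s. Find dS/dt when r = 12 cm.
960π cm²/s

S = 4πr²
dS/dt = dS/dr · dr/dt = 8πr · 10
At r = 12: dS/dt = 960π cm²/s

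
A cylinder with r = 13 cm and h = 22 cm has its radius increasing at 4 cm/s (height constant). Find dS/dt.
384π cm²/s

S = 2πrh + 2πr² (lateral + bases)
dS/dt = (2πh + 4πr)·dr/dt = (2π·22 + 4π·13)·4
= 384π cm²/s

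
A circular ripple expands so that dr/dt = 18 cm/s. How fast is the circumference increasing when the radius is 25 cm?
36π cm/s

C = 2πr
dC/dt = 2π · dr/dt = 2π · 18 = 36π cm/s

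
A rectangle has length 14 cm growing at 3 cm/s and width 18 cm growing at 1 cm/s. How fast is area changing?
68 cm²/s

A = lw
dA/dt = w·dl/dt + l·dw/dt = 18·3 + 14·1 = 68 cm²/s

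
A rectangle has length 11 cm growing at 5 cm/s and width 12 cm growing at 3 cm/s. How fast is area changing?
93 cm²/s

A = lw
dA/dt = w·dl/dt + l·dw/dt = 12·5 + 11·3 = 93 cm²/s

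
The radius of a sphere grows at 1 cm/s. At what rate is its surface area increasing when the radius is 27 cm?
216π cm²/s

S = 4πr²
dS/dt = dS/dr · dr/dt = 8πr · 1
At r = 27: dS/dt = 216π cm²/s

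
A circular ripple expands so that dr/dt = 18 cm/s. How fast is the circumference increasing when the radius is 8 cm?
36π cm/s

C = 2πr
dC/dt = 2π · dr/dt = 2π · 18 = 36π cm/s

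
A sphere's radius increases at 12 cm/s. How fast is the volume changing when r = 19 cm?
17328π cm³/s

V = (4/3)πr³
dV/dt = dV/dr · dr/dt = 4πr² · 12
At r = 19: dV/dt = 17328π cm³/s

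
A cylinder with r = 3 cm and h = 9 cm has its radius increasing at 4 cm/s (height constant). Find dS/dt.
120π cm²/s

S = 2πrh + 2πr² (lateral + bases)
dS/dt = (2πh + 4πr)·dr/dt = (2π·9 + 4π·3)·4
= 120π cm²/s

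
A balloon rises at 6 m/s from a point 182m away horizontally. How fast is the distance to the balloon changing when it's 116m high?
348√11645/11645 ≈ 3.225 m/s

z² = 182² + y²
z = √(182² + 116²) = 2√11645
dz/dt = y/z · dy/dt = 116/(2√11645) · 6 = 348√11645/11645 ≈ 3.225 m/s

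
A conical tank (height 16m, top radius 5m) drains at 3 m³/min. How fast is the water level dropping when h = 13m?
768/(4225π) ≈ 0.05786 m/min

r/h = 5/16, so r = (5/16)h
V = (1/3)πr²h = (1/3)π((5/16)h)²h = (25/768)πh³
dV/dh = (25/256)πh²
dh/dt = (dV/dt)/(dV/dh) = -3/((25/256)π·13²) = -768/(4225π) m/min
The level is dropping at 768/(4225π) ≈ 0.05786 m/min.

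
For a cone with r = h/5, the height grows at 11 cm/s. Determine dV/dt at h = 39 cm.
16731π/25 cm³/s

V = (1/3)π(h/5)²h = πh³/75
dV/dt = πh²/25 · 11
At h = 39: dV/dt = 16731π/25 cm³/s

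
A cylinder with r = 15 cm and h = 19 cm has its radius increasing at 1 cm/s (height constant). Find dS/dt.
98π cm²/s

S = 2πrh + 2πr² (lateral + bases)
dS/dt = (2πh + 4πr)·dr/dt = (2π·19 + 4π·15)·1
= 98π cm²/s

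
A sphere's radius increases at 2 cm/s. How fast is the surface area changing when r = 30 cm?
480π cm²/s

S = 4πr²
dS/dt = dS/dr · dr/dt = 8πr · 2
At r = 30: dS/dt = 480π cm²/s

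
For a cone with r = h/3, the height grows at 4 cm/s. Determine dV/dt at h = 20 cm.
1600π/9 cm³/s

V = (1/3)π(h/3)²h = πh³/27
dV/dt = πh²/9 · 4
At h = 20: dV/dt = 1600π/9 cm³/s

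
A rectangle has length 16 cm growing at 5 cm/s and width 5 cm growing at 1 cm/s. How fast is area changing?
41 cm²/s

A = lw
dA/dt = w·dl/dt + l·dw/dt = 5·5 + 16·1 = 41 cm²/s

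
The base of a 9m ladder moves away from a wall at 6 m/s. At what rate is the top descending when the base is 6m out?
12√5/5 ≈ 5.367 m/s

x² + y² = 9²
2x·dx/dt + 2y·dy/dt = 0
dy/dt = -x/y · dx/dt = -6/(3√5) · 6 = -12√5/5 m/s
The top is descending at 12√5/5 ≈ 5.367 m/s.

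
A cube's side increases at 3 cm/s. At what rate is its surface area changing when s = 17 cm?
612 cm²/s

A = 6s²
dA/dt = 12s · ds/dt = 12·17·3 = 612 cm²/s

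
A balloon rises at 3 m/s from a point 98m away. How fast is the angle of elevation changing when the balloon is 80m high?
0.01837 rad/s

tan(θ) = y/98
sec²(θ) · dθ/dt = (1/98) · dy/dt
dθ/dt = cos²(θ)/98 · 3 = 98/(98² + 80²) · 3
dθ/dt = 0.01837 rad/s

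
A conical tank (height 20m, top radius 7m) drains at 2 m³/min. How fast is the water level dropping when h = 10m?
8/(49π) ≈ 0.05197 m/min

r/h = 7/20, so r = (7/20)h
V = (1/3)πr²h = (1/3)π((7/20)h)²h = (49/1200)πh³
dV/dh = (49/400)πh²
dh/dt = (dV/dt)/(dV/dh) = -2/((49/400)π·10²) = -8/(49π) m/min
The level is dropping at 8/(49π) ≈ 0.05197 m/min.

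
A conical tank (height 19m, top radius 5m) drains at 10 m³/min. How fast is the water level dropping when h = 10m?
361/(250π) ≈ 0.4596 m/min

r/h = 5/19, so r = (5/19)h
V = (1/3)πr²h = (1/3)π((5/19)h)²h = (25/1083)πh³
dV/dh = (25/361)πh²
dh/dt = (dV/dt)/(dV/dh) = -10/((25/361)π·10²) = -361/(250π) m/min
The level is dropping at 361/(250π) ≈ 0.4596 m/min.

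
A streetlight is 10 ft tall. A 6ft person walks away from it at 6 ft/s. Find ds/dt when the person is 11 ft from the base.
9 ft/s

By similar triangles: 10/(x+s) = 6/s
Solving: s = 6x/4
ds/dt = 6/4 · dx/dt = 3/2 · 6 = 9 ft/s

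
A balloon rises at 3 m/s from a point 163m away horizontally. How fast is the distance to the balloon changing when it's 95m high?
285√26/962 ≈ 1.511 m/s

z² = 163² + y²
z = √(163² + 95²) = 37√26
dz/dt = y/z · dy/dt = 95/(37√26) · 3 = 285√26/962 ≈ 1.511 m/s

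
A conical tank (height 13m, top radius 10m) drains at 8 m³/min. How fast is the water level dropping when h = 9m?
338/(2025π) ≈ 0.05313 m/min

r/h = 10/13, so r = (10/13)h
V = (1/3)πr²h = (1/3)π((10/13)h)²h = (100/507)πh³
dV/dh = (100/169)πh²
dh/dt = (dV/dt)/(dV/dh) = -8/((100/169)π·9²) = -338/(2025π) m/min
The level is dropping at 338/(2025π) ≈ 0.05313 m/min.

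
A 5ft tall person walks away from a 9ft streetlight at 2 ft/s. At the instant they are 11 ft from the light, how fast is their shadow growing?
5/2 ft/s

By similar triangles: 9/(x+s) = 5/s
Solving: s = 5x/4
ds/dt = 5/4 · dx/dt = 5/4 · 2 = 5/2 ft/s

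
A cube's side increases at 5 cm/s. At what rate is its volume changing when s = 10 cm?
1500 cm³/s

V = s³
dV/dt = 3s² · ds/dt = 3·10²·5 = 1500 cm³/s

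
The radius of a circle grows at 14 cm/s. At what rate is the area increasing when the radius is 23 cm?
644π cm²/s

A = πr²
dA/dt = 2πr · dr/dt = 2π(23)(14) = 644π cm²/s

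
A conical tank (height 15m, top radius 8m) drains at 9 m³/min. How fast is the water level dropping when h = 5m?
81/(64π) ≈ 0.4029 m/min

r/h = 8/15, so r = (8/15)h
V = (1/3)πr²h = (1/3)π((8/15)h)²h = (64/675)πh³
dV/dh = (64/225)πh²
dh/dt = (dV/dt)/(dV/dh) = -9/((64/225)π·5²) = -81/(64π) m/min
The level is dropping at 81/(64π) ≈ 0.4029 m/min.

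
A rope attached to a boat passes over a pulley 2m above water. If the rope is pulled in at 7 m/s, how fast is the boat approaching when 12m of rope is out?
6√35/5 ≈ 7.099 m/s

rope² = x² + 2²
x = √(12² - 2²) = 2√35
dx/dt = (rope/x) · d(rope)/dt = (12/(2√35)) · (-7) = -6√35/5 m/s
The boat approaches at 6√35/5 ≈ 7.099 m/s.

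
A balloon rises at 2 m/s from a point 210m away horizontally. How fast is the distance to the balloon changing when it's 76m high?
76√12469/12469 ≈ 0.6806 m/s

z² = 210² + y²
z = √(210² + 76²) = 2√12469
dz/dt = y/z · dy/dt = 76/(2√12469) · 2 = 76√12469/12469 ≈ 0.6806 m/s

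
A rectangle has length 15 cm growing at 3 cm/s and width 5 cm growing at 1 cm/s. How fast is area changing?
30 cm²/s

A = lw
dA/dt = w·dl/dt + l·dw/dt = 5·3 + 15·1 = 30 cm²/s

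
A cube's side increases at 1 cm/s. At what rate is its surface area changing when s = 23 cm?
276 cm²/s

A = 6s²
dA/dt = 12s · ds/dt = 12·23·1 = 276 cm²/s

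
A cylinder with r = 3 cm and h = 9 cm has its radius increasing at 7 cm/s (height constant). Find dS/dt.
210π cm²/s

S = 2πrh + 2πr² (lateral + bases)
dS/dt = (2πh + 4πr)·dr/dt = (2π·9 + 4π·3)·7
= 210π cm²/s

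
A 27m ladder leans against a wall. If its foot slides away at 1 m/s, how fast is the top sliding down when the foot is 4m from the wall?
4√713/713 ≈ 0.1498 m/s

x² + y² = 27²
2x·dx/dt + 2y·dy/dt = 0
dy/dt = -x/y · dx/dt = -4/√713 · 1 = -4√713/713 m/s
The top is descending at 4√713/713 ≈ 0.1498 m/s.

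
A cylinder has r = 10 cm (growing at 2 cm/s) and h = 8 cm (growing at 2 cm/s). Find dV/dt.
520π cm³/s

V = πr²h
dV/dt = 2πrh·dr/dt + πr²·dh/dt
= 2π(10)(8)(2) + π(10)²(2)
= 520π cm³/s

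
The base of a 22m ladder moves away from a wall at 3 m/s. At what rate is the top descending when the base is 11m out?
√3 ≈ 1.732 m/s

x² + y² = 22²
2x·dx/dt + 2y·dy/dt = 0
dy/dt = -x/y · dx/dt = -11/(11√3) · 3 = -√3 m/s
The top is descending at √3 ≈ 1.732 m/s.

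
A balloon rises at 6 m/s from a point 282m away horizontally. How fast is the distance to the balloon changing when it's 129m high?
258√10685/10685 ≈ 2.496 m/s

z² = 282² + y²
z = √(282² + 129²) = 3√10685
dz/dt = y/z · dy/dt = 129/(3√10685) · 6 = 258√10685/10685 ≈ 2.496 m/s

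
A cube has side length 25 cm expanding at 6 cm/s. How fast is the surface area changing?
1800 cm²/s

A = 6s²
dA/dt = 12s · ds/dt = 12·25·6 = 1800 cm²/s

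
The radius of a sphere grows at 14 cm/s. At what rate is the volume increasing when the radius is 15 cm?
12600π cm³/s

V = (4/3)πr³
dV/dt = dV/dr · dr/dt = 4πr² · 14
At r = 15: dV/dt = 12600π cm³/s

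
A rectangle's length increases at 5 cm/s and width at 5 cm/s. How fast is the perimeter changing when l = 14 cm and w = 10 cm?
20 cm/s

P = 2(l + w)
dP/dt = 2(dl/dt + dw/dt) = 2(5 + 5) = 20 cm/s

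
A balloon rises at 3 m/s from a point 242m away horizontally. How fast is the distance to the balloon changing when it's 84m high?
126√16405/16405 ≈ 0.9837 m/s

z² = 242² + y²
z = √(242² + 84²) = 2√16405
dz/dt = y/z · dy/dt = 84/(2√16405) · 3 = 126√16405/16405 ≈ 0.9837 m/s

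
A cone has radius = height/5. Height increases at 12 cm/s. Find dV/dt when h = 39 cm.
18252π/25 cm³/s

V = (1/3)π(h/5)²h = πh³/75
dV/dt = πh²/25 · 12
At h = 39: dV/dt = 18252π/25 cm³/s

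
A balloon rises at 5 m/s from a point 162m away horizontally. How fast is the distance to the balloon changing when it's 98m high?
245√8962/8962 ≈ 2.588 m/s

z² = 162² + y²
z = √(162² + 98²) = 2√8962
dz/dt = y/z · dy/dt = 98/(2√8962) · 5 = 245√8962/8962 ≈ 2.588 m/s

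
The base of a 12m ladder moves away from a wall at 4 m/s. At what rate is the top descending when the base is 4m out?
√2 ≈ 1.414 m/s

x² + y² = 12²
2x·dx/dt + 2y·dy/dt = 0
dy/dt = -x/y · dx/dt = -4/(8√2) · 4 = -√2 m/s
The top is descending at √2 ≈ 1.414 m/s.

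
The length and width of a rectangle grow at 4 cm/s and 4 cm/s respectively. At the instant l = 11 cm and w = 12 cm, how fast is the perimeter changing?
16 cm/s

P = 2(l + w)
dP/dt = 2(dl/dt + dw/dt) = 2(4 + 4) = 16 cm/s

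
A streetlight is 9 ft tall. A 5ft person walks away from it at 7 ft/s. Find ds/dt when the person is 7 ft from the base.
35/4 ft/s

By similar triangles: 9/(x+s) = 5/s
Solving: s = 5x/4
ds/dt = 5/4 · dx/dt = 5/4 · 7 = 35/4 ft/s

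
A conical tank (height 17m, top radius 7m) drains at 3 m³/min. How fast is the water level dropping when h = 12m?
289/(2352π) ≈ 0.03911 m/min

r/h = 7/17, so r = (7/17)h
V = (1/3)πr²h = (1/3)π((7/17)h)²h = (49/867)πh³
dV/dh = (49/289)πh²
dh/dt = (dV/dt)/(dV/dh) = -3/((49/289)π·12²) = -289/(2352π) m/min
The level is dropping at 289/(2352π) ≈ 0.03911 m/min.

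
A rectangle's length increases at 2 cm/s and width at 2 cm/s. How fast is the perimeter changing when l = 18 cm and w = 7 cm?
8 cm/s

P = 2(l + w)
dP/dt = 2(dl/dt + dw/dt) = 2(2 + 2) = 8 cm/s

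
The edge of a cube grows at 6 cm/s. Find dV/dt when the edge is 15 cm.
4050 cm³/s

V = s³
dV/dt = 3s² · ds/dt = 3·15²·6 = 4050 cm³/s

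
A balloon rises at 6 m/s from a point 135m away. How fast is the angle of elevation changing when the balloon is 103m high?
0.028092 rad/s

tan(θ) = y/135
sec²(θ) · dθ/dt = (1/135) · dy/dt
dθ/dt = cos²(θ)/135 · 6 = 135/(135² + 103²) · 6
dθ/dt = 0.028092 rad/s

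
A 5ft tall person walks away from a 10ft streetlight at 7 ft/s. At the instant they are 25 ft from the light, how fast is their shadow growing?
7 ft/s

By similar triangles: 10/(x+s) = 5/s
Solving: s = 5x/5
ds/dt = 5/5 · dx/dt = 1 · 7 = 7 ft/s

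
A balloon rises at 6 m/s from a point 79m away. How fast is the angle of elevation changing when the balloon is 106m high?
0.027121 rad/s

tan(θ) = y/79
sec²(θ) · dθ/dt = (1/79) · dy/dt
dθ/dt = cos²(θ)/79 · 6 = 79/(79² + 106²) · 6
dθ/dt = 0.027121 rad/s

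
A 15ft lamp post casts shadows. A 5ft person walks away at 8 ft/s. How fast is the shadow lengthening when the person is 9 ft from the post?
4 ft/s

By similar triangles: 15/(x+s) = 5/s
Solving: s = 5x/10
ds/dt = 5/10 · dx/dt = 1/2 · 8 = 4 ft/s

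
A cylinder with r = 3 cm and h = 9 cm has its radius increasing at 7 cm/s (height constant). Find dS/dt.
210π cm²/s

S = 2πrh + 2πr² (lateral + bases)
dS/dt = (2πh + 4πr)·dr/dt = (2π·9 + 4π·3)·7
= 210π cm²/s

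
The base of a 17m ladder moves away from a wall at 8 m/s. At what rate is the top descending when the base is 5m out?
10√66/33 ≈ 2.462 m/s

x² + y² = 17²
2x·dx/dt + 2y·dy/dt = 0
dy/dt = -x/y · dx/dt = -5/(2√66) · 8 = -10√66/33 m/s
The top is descending at 10√66/33 ≈ 2.462 m/s.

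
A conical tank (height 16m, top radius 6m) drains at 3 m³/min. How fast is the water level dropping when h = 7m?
64/(147π) ≈ 0.1386 m/min

r/h = 6/16, so r = (3/8)h
V = (1/3)πr²h = (1/3)π((3/8)h)²h = (3/64)πh³
dV/dh = (9/64)πh²
dh/dt = (dV/dt)/(dV/dh) = -3/((9/64)π·7²) = -64/(147π) m/min
The level is dropping at 64/(147π) ≈ 0.1386 m/min.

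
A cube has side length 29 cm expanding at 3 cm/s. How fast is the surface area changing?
1044 cm²/s

A = 6s²
dA/dt = 12s · ds/dt = 12·29·3 = 1044 cm²/s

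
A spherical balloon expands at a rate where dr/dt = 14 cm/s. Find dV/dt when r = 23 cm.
29624π cm³/s

V = (4/3)πr³
dV/dt = dV/dr · dr/dt = 4πr² · 14
At r = 23: dV/dt = 29624π cm³/s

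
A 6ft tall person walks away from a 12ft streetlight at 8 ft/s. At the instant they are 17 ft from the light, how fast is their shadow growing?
8 ft/s

By similar triangles: 12/(x+s) = 6/s
Solving: s = 6x/6
ds/dt = 6/6 · dx/dt = 1 · 8 = 8 ft/s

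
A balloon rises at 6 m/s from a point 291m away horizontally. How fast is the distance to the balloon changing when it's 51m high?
51√9698/4849 ≈ 1.036 m/s

z² = 291² + y²
z = √(291² + 51²) = 3√9698
dz/dt = y/z · dy/dt = 51/(3√9698) · 6 = 51√9698/4849 ≈ 1.036 m/s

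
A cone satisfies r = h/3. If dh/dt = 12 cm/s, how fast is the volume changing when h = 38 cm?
5776π/3 cm³/s

V = (1/3)π(h/3)²h = πh³/27
dV/dt = πh²/9 · 12
At h = 38: dV/dt = 5776π/3 cm³/s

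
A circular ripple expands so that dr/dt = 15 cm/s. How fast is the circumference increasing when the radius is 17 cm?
30π cm/s

C = 2πr
dC/dt = 2π · dr/dt = 2π · 15 = 30π cm/s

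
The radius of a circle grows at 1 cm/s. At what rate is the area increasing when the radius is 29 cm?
58π cm²/s

A = πr²
dA/dt = 2πr · dr/dt = 2π(29)(1) = 58π cm²/s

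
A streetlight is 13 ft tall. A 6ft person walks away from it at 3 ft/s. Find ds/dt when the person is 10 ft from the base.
18/7 ft/s

By similar triangles: 13/(x+s) = 6/s
Solving: s = 6x/7
ds/dt = 6/7 · dx/dt = 6/7 · 3 = 18/7 ft/s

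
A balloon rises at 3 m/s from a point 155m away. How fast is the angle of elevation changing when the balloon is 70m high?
0.016076 rad/s

tan(θ) = y/155
sec²(θ) · dθ/dt = (1/155) · dy/dt
dθ/dt = cos²(θ)/155 · 3 = 155/(155² + 70²) · 3
dθ/dt = 0.016076 rad/s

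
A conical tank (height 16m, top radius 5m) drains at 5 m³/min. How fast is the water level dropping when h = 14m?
64/(245π) ≈ 0.08315 m/min

r/h = 5/16, so r = (5/16)h
V = (1/3)πr²h = (1/3)π((5/16)h)²h = (25/768)πh³
dV/dh = (25/256)πh²
dh/dt = (dV/dt)/(dV/dh) = -5/((25/256)π·14²) = -64/(245π) m/min
The level is dropping at 64/(245π) ≈ 0.08315 m/min.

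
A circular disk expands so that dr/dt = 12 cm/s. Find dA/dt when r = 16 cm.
384π cm²/s

A = πr²
dA/dt = 2πr · dr/dt = 2π(16)(12) = 384π cm²/s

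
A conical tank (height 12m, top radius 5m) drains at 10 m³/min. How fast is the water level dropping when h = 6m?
8/(5π) ≈ 0.5093 m/min

r/h = 5/12, so r = (5/12)h
V = (1/3)πr²h = (1/3)π((5/12)h)²h = (25/432)πh³
dV/dh = (25/144)πh²
dh/dt = (dV/dt)/(dV/dh) = -10/((25/144)π·6²) = -8/(5π) m/min
The level is dropping at 8/(5π) ≈ 0.5093 m/min.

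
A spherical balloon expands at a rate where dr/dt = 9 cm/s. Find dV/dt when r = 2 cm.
144π cm³/s

V = (4/3)πr³
dV/dt = dV/dr · dr/dt = 4πr² · 9
At r = 2: dV/dt = 144π cm³/s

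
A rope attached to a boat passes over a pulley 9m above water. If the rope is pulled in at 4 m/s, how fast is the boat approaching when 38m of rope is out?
152√1363/1363 ≈ 4.117 m/s

rope² = x² + 9²
x = √(38² - 9²) = √1363
dx/dt = (rope/x) · d(rope)/dt = (38/√1363) · (-4) = -152√1363/1363 m/s
The boat approaches at 152√1363/1363 ≈ 4.117 m/s.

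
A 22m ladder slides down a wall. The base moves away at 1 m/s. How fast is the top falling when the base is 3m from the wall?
3√19/95 ≈ 0.1376 m/s

x² + y² = 22²
2x·dx/dt + 2y·dy/dt = 0
dy/dt = -x/y · dx/dt = -3/(5√19) · 1 = -3√19/95 m/s
The top is descending at 3√19/95 ≈ 0.1376 m/s.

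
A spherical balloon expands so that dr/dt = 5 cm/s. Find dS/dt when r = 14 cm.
560π cm²/s

S = 4πr²
dS/dt = dS/dr · dr/dt = 8πr · 5
At r = 14: dS/dt = 560π cm²/s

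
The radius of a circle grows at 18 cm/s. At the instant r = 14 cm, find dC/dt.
36π cm/s

C = 2πr
dC/dt = 2π · dr/dt = 2π · 18 = 36π cm/s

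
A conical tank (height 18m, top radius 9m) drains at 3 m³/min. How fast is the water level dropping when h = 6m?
1/(3π) ≈ 0.1061 m/min

r/h = 9/18, so r = (1/2)h
V = (1/3)πr²h = (1/3)π((1/2)h)²h = (1/12)πh³
dV/dh = (1/4)πh²
dh/dt = (dV/dt)/(dV/dh) = -3/((1/4)π·6²) = -1/(3π) m/min
The level is dropping at 1/(3π) ≈ 0.1061 m/min.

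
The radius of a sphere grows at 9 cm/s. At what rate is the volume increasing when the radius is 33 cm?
39204π cm³/s

V = (4/3)πr³
dV/dt = dV/dr · dr/dt = 4πr² · 9
At r = 33: dV/dt = 39204π cm³/s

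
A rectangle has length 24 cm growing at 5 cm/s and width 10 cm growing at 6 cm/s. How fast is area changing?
194 cm²/s

A = lw
dA/dt = w·dl/dt + l·dw/dt = 10·5 + 24·6 = 194 cm²/s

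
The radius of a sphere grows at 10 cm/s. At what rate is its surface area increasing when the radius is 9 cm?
720π cm²/s

S = 4πr²
dS/dt = dS/dr · dr/dt = 8πr · 10
At r = 9: dS/dt = 720π cm²/s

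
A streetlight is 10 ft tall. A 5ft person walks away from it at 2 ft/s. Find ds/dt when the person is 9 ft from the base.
2 ft/s

By similar triangles: 10/(x+s) = 5/s
Solving: s = 5x/5
ds/dt = 5/5 · dx/dt = 1 · 2 = 2 ft/s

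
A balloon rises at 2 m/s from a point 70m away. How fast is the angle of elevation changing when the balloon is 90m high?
0.010769 rad/s

tan(θ) = y/70
sec²(θ) · dθ/dt = (1/70) · dy/dt
dθ/dt = cos²(θ)/70 · 2 = 70/(70² + 90²) · 2
dθ/dt = 0.010769 rad/s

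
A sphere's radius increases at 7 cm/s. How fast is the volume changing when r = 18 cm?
9072π cm³/s

V = (4/3)πr³
dV/dt = dV/dr · dr/dt = 4πr² · 7
At r = 18: dV/dt = 9072π cm³/s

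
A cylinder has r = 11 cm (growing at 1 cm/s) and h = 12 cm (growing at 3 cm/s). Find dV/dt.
627π cm³/s

V = πr²h
dV/dt = 2πrh·dr/dt + πr²·dh/dt
= 2π(11)(12)(1) + π(11)²(3)
= 627π cm³/s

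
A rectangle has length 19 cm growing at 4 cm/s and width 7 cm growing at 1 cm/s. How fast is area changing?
47 cm²/s

A = lw
dA/dt = w·dl/dt + l·dw/dt = 7·4 + 19·1 = 47 cm²/s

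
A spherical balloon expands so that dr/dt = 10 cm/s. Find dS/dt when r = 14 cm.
1120π cm²/s

S = 4πr²
dS/dt = dS/dr · dr/dt = 8πr · 10
At r = 14: dS/dt = 1120π cm²/s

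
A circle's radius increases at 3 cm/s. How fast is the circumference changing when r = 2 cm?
6π cm/s

C = 2πr
dC/dt = 2π · dr/dt = 2π · 3 = 6π cm/s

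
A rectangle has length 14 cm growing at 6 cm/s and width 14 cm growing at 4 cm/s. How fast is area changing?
140 cm²/s

A = lw
dA/dt = w·dl/dt + l·dw/dt = 14·6 + 14·4 = 140 cm²/s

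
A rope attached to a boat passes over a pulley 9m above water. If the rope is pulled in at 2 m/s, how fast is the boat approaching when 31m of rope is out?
31√55/110 ≈ 2.09 m/s

rope² = x² + 9²
x = √(31² - 9²) = 4√55
dx/dt = (rope/x) · d(rope)/dt = (31/(4√55)) · (-2) = -31√55/110 m/s
The boat approaches at 31√55/110 ≈ 2.09 m/s.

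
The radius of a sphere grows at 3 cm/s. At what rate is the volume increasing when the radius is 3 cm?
108π cm³/s

V = (4/3)πr³
dV/dt = dV/dr · dr/dt = 4πr² · 3
At r = 3: dV/dt = 108π cm³/s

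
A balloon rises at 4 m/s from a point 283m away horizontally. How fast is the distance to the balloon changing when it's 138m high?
552√99133/99133 ≈ 1.753 m/s

z² = 283² + y²
z = √(283² + 138²) = √99133
dz/dt = y/z · dy/dt = 138/√99133 · 4 = 552√99133/99133 ≈ 1.753 m/s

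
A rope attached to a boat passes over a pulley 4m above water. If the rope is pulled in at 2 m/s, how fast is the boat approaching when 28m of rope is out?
7√3/6 ≈ 2.021 m/s

rope² = x² + 4²
x = √(28² - 4²) = 16√3
dx/dt = (rope/x) · d(rope)/dt = (28/(16√3)) · (-2) = -7√3/6 m/s
The boat approaches at 7√3/6 ≈ 2.021 m/s.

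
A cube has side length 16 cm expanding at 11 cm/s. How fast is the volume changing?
8448 cm³/s

V = s³
dV/dt = 3s² · ds/dt = 3·16²·11 = 8448 cm³/s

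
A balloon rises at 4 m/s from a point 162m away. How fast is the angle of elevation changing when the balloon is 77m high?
0.020141 rad/s

tan(θ) = y/162
sec²(θ) · dθ/dt = (1/162) · dy/dt
dθ/dt = cos²(θ)/162 · 4 = 162/(162² + 77²) · 4
dθ/dt = 0.020141 rad/s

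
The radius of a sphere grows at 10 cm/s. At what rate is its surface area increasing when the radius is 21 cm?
1680π cm²/s

S = 4πr²
dS/dt = dS/dr · dr/dt = 8πr · 10
At r = 21: dS/dt = 1680π cm²/s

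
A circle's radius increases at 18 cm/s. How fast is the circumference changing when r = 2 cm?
36π cm/s

C = 2πr
dC/dt = 2π · dr/dt = 2π · 18 = 36π cm/s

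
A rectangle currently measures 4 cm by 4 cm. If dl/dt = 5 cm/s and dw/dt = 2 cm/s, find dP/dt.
14 cm/s

P = 2(l + w)
dP/dt = 2(dl/dt + dw/dt) = 2(5 + 2) = 14 cm/s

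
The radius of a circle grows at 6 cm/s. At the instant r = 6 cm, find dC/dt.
12π cm/s

C = 2πr
dC/dt = 2π · dr/dt = 2π · 6 = 12π cm/s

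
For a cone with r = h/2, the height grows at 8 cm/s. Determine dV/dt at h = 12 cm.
288π cm³/s

V = (1/3)π(h/2)²h = πh³/12
dV/dt = πh²/4 · 8
At h = 12: dV/dt = 288π cm³/s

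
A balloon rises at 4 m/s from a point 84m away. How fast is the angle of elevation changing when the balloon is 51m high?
0.034793 rad/s

tan(θ) = y/84
sec²(θ) · dθ/dt = (1/84) · dy/dt
dθ/dt = cos²(θ)/84 · 4 = 84/(84² + 51²) · 4
dθ/dt = 0.034793 rad/s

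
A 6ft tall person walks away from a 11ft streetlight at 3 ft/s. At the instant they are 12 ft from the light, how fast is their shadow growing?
18/5 ft/s

By similar triangles: 11/(x+s) = 6/s
Solving: s = 6x/5
ds/dt = 6/5 · dx/dt = 6/5 · 3 = 18/5 ft/s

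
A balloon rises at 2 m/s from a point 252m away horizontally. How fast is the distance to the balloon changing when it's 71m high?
142√68545/68545 ≈ 0.5424 m/s

z² = 252² + y²
z = √(252² + 71²) = √68545
dz/dt = y/z · dy/dt = 71/√68545 · 2 = 142√68545/68545 ≈ 0.5424 m/s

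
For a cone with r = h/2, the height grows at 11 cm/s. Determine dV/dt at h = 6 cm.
99π cm³/s

V = (1/3)π(h/2)²h = πh³/12
dV/dt = πh²/4 · 11
At h = 6: dV/dt = 99π cm³/s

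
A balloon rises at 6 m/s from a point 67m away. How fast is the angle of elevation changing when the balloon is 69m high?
0.043459 rad/s

tan(θ) = y/67
sec²(θ) · dθ/dt = (1/67) · dy/dt
dθ/dt = cos²(θ)/67 · 6 = 67/(67² + 69²) · 6
dθ/dt = 0.043459 rad/s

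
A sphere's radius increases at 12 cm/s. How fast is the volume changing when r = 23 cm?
25392π cm³/s

V = (4/3)πr³
dV/dt = dV/dr · dr/dt = 4πr² · 12
At r = 23: dV/dt = 25392π cm³/s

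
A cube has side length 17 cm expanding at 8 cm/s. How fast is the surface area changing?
1632 cm²/s

A = 6s²
dA/dt = 12s · ds/dt = 12·17·8 = 1632 cm²/s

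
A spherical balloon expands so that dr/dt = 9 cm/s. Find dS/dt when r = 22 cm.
1584π cm²/s

S = 4πr²
dS/dt = dS/dr · dr/dt = 8πr · 9
At r = 22: dS/dt = 1584π cm²/s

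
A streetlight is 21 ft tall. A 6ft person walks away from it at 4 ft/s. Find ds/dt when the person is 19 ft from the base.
8/5 ft/s

By similar triangles: 21/(x+s) = 6/s
Solving: s = 6x/15
ds/dt = 6/15 · dx/dt = 2/5 · 4 = 8/5 ft/s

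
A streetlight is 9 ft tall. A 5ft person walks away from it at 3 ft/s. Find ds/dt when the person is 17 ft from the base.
15/4 ft/s

By similar triangles: 9/(x+s) = 5/s
Solving: s = 5x/4
ds/dt = 5/4 · dx/dt = 5/4 · 3 = 15/4 ft/s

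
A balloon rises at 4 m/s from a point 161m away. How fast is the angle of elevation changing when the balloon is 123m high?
0.015688 rad/s

tan(θ) = y/161
sec²(θ) · dθ/dt = (1/161) · dy/dt
dθ/dt = cos²(θ)/161 · 4 = 161/(161² + 123²) · 4
dθ/dt = 0.015688 rad/s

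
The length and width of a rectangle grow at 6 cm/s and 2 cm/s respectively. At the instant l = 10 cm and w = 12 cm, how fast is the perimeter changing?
16 cm/s

P = 2(l + w)
dP/dt = 2(dl/dt + dw/dt) = 2(6 + 2) = 16 cm/s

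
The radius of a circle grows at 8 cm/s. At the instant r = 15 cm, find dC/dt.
16π cm/s

C = 2πr
dC/dt = 2π · dr/dt = 2π · 8 = 16π cm/s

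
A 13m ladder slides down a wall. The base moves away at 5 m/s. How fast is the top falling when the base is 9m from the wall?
45√22/44 ≈ 4.797 m/s

x² + y² = 13²
2x·dx/dt + 2y·dy/dt = 0
dy/dt = -x/y · dx/dt = -9/(2√22) · 5 = -45√22/44 m/s
The top is descending at 45√22/44 ≈ 4.797 m/s.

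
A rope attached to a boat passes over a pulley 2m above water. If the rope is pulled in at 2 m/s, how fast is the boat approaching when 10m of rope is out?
5√6/6 ≈ 2.041 m/s

rope² = x² + 2²
x = √(10² - 2²) = 4√6
dx/dt = (rope/x) · d(rope)/dt = (10/(4√6)) · (-2) = -5√6/6 m/s
The boat approaches at 5√6/6 ≈ 2.041 m/s.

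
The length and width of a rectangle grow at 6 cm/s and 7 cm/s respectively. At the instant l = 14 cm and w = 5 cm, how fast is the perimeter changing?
26 cm/s

P = 2(l + w)
dP/dt = 2(dl/dt + dw/dt) = 2(6 + 7) = 26 cm/s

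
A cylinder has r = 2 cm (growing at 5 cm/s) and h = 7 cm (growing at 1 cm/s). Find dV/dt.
144π cm³/s

V = πr²h
dV/dt = 2πrh·dr/dt + πr²·dh/dt
= 2π(2)(7)(5) + π(2)²(1)
= 144π cm³/s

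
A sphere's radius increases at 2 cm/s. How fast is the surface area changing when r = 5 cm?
80π cm²/s

S = 4πr²
dS/dt = dS/dr · dr/dt = 8πr · 2
At r = 5: dS/dt = 80π cm²/s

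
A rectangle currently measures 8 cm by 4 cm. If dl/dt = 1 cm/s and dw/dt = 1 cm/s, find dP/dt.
4 cm/s

P = 2(l + w)
dP/dt = 2(dl/dt + dw/dt) = 2(1 + 1) = 4 cm/s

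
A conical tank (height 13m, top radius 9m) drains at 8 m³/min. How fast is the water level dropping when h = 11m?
1352/(9801π) ≈ 0.04391 m/min

r/h = 9/13, so r = (9/13)h
V = (1/3)πr²h = (1/3)π((9/13)h)²h = (27/169)πh³
dV/dh = (81/169)πh²
dh/dt = (dV/dt)/(dV/dh) = -8/((81/169)π·11²) = -1352/(9801π) m/min
The level is dropping at 1352/(9801π) ≈ 0.04391 m/min.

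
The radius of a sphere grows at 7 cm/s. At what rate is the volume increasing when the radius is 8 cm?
1792π cm³/s

V = (4/3)πr³
dV/dt = dV/dr · dr/dt = 4πr² · 7
At r = 8: dV/dt = 1792π cm³/s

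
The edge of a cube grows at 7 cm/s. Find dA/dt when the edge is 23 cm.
1932 cm²/s

A = 6s²
dA/dt = 12s · ds/dt = 12·23·7 = 1932 cm²/s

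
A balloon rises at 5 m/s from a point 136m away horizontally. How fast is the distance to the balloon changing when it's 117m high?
117√32185/6437 ≈ 3.261 m/s

z² = 136² + y²
z = √(136² + 117²) = √32185
dz/dt = y/z · dy/dt = 117/√32185 · 5 = 117√32185/6437 ≈ 3.261 m/s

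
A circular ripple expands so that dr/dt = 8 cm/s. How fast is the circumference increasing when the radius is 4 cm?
16π cm/s

C = 2πr
dC/dt = 2π · dr/dt = 2π · 8 = 16π cm/s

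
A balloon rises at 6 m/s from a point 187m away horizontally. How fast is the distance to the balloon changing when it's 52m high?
312√37673/37673 ≈ 1.607 m/s

z² = 187² + y²
z = √(187² + 52²) = √37673
dz/dt = y/z · dy/dt = 52/√37673 · 6 = 312√37673/37673 ≈ 1.607 m/s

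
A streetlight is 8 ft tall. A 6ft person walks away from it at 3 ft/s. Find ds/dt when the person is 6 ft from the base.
9 ft/s

By similar triangles: 8/(x+s) = 6/s
Solving: s = 6x/2
ds/dt = 6/2 · dx/dt = 3 · 3 = 9 ft/s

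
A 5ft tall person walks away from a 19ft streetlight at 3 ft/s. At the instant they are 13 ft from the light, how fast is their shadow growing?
15/14 ft/s

By similar triangles: 19/(x+s) = 5/s
Solving: s = 5x/14
ds/dt = 5/14 · dx/dt = 5/14 · 3 = 15/14 ft/s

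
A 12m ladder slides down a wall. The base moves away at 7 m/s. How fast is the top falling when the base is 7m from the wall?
49√95/95 ≈ 5.027 m/s

x² + y² = 12²
2x·dx/dt + 2y·dy/dt = 0
dy/dt = -x/y · dx/dt = -7/√95 · 7 = -49√95/95 m/s
The top is descending at 49√95/95 ≈ 5.027 m/s.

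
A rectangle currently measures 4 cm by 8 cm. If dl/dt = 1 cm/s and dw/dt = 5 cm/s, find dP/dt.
12 cm/s

P = 2(l + w)
dP/dt = 2(dl/dt + dw/dt) = 2(1 + 5) = 12 cm/s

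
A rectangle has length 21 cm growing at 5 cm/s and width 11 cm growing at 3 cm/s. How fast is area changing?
118 cm²/s

A = lw
dA/dt = w·dl/dt + l·dw/dt = 11·5 + 21·3 = 118 cm²/s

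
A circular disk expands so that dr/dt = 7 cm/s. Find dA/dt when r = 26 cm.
364π cm²/s

A = πr²
dA/dt = 2πr · dr/dt = 2π(26)(7) = 364π cm²/s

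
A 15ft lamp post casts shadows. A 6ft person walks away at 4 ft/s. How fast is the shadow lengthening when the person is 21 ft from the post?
8/3 ft/s

By similar triangles: 15/(x+s) = 6/s
Solving: s = 6x/9
ds/dt = 6/9 · dx/dt = 2/3 · 4 = 8/3 ft/s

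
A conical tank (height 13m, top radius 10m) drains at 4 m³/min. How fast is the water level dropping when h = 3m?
169/(225π) ≈ 0.2391 m/min

r/h = 10/13, so r = (10/13)h
V = (1/3)πr²h = (1/3)π((10/13)h)²h = (100/507)πh³
dV/dh = (100/169)πh²
dh/dt = (dV/dt)/(dV/dh) = -4/((100/169)π·3²) = -169/(225π) m/min
The level is dropping at 169/(225π) ≈ 0.2391 m/min.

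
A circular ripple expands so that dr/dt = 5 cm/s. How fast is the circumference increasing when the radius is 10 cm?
10π cm/s

C = 2πr
dC/dt = 2π · dr/dt = 2π · 5 = 10π cm/s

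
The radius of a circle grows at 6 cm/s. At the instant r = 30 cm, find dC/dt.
12π cm/s

C = 2πr
dC/dt = 2π · dr/dt = 2π · 6 = 12π cm/s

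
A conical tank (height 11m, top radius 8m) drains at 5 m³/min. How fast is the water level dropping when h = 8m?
605/(4096π) ≈ 0.04702 m/min

r/h = 8/11, so r = (8/11)h
V = (1/3)πr²h = (1/3)π((8/11)h)²h = (64/363)πh³
dV/dh = (64/121)πh²
dh/dt = (dV/dt)/(dV/dh) = -5/((64/121)π·8²) = -605/(4096π) m/min
The level is dropping at 605/(4096π) ≈ 0.04702 m/min.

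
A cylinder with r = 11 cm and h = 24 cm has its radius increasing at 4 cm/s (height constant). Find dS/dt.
368π cm²/s

S = 2πrh + 2πr² (lateral + bases)
dS/dt = (2πh + 4πr)·dr/dt = (2π·24 + 4π·11)·4
= 368π cm²/s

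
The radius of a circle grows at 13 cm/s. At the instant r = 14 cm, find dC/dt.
26π cm/s

C = 2πr
dC/dt = 2π · dr/dt = 2π · 13 = 26π cm/s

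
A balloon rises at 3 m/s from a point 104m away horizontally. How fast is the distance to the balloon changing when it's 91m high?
21√113/113 ≈ 1.976 m/s

z² = 104² + y²
z = √(104² + 91²) = 13√113
dz/dt = y/z · dy/dt = 91/(13√113) · 3 = 21√113/113 ≈ 1.976 m/s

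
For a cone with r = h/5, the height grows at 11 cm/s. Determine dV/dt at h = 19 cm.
3971π/25 cm³/s

V = (1/3)π(h/5)²h = πh³/75
dV/dt = πh²/25 · 11
At h = 19: dV/dt = 3971π/25 cm³/s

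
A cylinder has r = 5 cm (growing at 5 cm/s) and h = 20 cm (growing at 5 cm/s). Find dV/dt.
1125π cm³/s

V = πr²h
dV/dt = 2πrh·dr/dt + πr²·dh/dt
= 2π(5)(20)(5) + π(5)²(5)
= 1125π cm³/s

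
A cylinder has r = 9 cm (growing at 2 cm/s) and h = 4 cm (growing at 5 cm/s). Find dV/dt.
549π cm³/s

V = πr²h
dV/dt = 2πrh·dr/dt + πr²·dh/dt
= 2π(9)(4)(2) + π(9)²(5)
= 549π cm³/s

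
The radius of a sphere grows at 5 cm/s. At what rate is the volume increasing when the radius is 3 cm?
180π cm³/s

V = (4/3)πr³
dV/dt = dV/dr · dr/dt = 4πr² · 5
At r = 3: dV/dt = 180π cm³/s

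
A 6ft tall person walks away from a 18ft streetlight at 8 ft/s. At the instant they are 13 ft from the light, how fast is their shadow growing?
4 ft/s

By similar triangles: 18/(x+s) = 6/s
Solving: s = 6x/12
ds/dt = 6/12 · dx/dt = 1/2 · 8 = 4 ft/s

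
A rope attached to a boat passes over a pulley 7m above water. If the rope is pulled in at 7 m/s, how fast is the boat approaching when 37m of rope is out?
259√330/660 ≈ 7.129 m/s

rope² = x² + 7²
x = √(37² - 7²) = 2√330
dx/dt = (rope/x) · d(rope)/dt = (37/(2√330)) · (-7) = -259√330/660 m/s
The boat approaches at 259√330/660 ≈ 7.129 m/s.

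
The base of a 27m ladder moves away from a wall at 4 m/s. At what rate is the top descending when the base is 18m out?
8√5/5 ≈ 3.578 m/s

x² + y² = 27²
2x·dx/dt + 2y·dy/dt = 0
dy/dt = -x/y · dx/dt = -18/(9√5) · 4 = -8√5/5 m/s
The top is descending at 8√5/5 ≈ 3.578 m/s.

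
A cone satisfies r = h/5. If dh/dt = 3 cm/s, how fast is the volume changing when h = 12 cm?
432π/25 cm³/s

V = (1/3)π(h/5)²h = πh³/75
dV/dt = πh²/25 · 3
At h = 12: dV/dt = 432π/25 cm³/s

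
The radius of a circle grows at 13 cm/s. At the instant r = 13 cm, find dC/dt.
26π cm/s

C = 2πr
dC/dt = 2π · dr/dt = 2π · 13 = 26π cm/s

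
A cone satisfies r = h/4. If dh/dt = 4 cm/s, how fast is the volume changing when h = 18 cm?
81π cm³/s

V = (1/3)π(h/4)²h = πh³/48
dV/dt = πh²/16 · 4
At h = 18: dV/dt = 81π cm³/s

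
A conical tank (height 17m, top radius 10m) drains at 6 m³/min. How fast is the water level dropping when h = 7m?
867/(2450π) ≈ 0.1126 m/min

r/h = 10/17, so r = (10/17)h
V = (1/3)πr²h = (1/3)π((10/17)h)²h = (100/867)πh³
dV/dh = (100/289)πh²
dh/dt = (dV/dt)/(dV/dh) = -6/((100/289)π·7²) = -867/(2450π) m/min
The level is dropping at 867/(2450π) ≈ 0.1126 m/min.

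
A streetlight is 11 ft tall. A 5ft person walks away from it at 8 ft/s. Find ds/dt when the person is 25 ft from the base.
20/3 ft/s

By similar triangles: 11/(x+s) = 5/s
Solving: s = 5x/6
ds/dt = 5/6 · dx/dt = 5/6 · 8 = 20/3 ft/s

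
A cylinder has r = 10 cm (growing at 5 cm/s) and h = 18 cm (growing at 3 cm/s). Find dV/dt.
2100π cm³/s

V = πr²h
dV/dt = 2πrh·dr/dt + πr²·dh/dt
= 2π(10)(18)(5) + π(10)²(3)
= 2100π cm³/s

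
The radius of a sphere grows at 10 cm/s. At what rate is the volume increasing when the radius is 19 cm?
14440π cm³/s

V = (4/3)πr³
dV/dt = dV/dr · dr/dt = 4πr² · 10
At r = 19: dV/dt = 14440π cm³/s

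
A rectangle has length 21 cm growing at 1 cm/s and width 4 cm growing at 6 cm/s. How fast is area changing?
130 cm²/s

A = lw
dA/dt = w·dl/dt + l·dw/dt = 4·1 + 21·6 = 130 cm²/s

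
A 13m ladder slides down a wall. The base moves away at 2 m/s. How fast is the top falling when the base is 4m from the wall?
8√17/51 ≈ 0.6468 m/s

x² + y² = 13²
2x·dx/dt + 2y·dy/dt = 0
dy/dt = -x/y · dx/dt = -4/(3√17) · 2 = -8√17/51 m/s
The top is descending at 8√17/51 ≈ 0.6468 m/s.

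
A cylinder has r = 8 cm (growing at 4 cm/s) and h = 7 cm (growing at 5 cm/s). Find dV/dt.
768π cm³/s

V = πr²h
dV/dt = 2πrh·dr/dt + πr²·dh/dt
= 2π(8)(7)(4) + π(8)²(5)
= 768π cm³/s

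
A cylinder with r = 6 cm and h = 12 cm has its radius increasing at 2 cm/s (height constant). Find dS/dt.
96π cm²/s

S = 2πrh + 2πr² (lateral + bases)
dS/dt = (2πh + 4πr)·dr/dt = (2π·12 + 4π·6)·2
= 96π cm²/s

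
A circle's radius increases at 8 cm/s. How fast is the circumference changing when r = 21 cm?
16π cm/s

C = 2πr
dC/dt = 2π · dr/dt = 2π · 8 = 16π cm/s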